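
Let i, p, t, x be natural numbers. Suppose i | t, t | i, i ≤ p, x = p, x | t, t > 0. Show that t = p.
Since i | t and t | i, i = t. i ≤ p, so t ≤ p. x = p and x | t, so p | t. t > 0, so p ≤ t. Since t ≤ p, t = p.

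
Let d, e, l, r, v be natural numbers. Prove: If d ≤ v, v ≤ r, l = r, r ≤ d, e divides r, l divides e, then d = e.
From d ≤ v and v ≤ r, d ≤ r. Since r ≤ d, d = r. l = r and l divides e, thus r divides e. e divides r, so r = e. Since d = r, d = e.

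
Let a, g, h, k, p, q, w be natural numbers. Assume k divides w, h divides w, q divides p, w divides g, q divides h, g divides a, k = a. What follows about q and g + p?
q divides g + p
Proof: k = a and k divides w, hence a divides w. g divides a, so g divides w. Since w divides g, w = g. q divides h and h divides w, hence q divides w. Because w = g, q divides g. q divides p, so q divides g + p.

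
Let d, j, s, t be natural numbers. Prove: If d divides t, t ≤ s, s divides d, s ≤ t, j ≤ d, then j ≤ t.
s ≤ t and t ≤ s, therefore s = t. Since s divides d, t divides d. d divides t, so d = t. j ≤ d, so j ≤ t.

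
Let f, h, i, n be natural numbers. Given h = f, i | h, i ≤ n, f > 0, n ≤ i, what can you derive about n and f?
n ≤ f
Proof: From i ≤ n and n ≤ i, i = n. Since h = f and i | h, i | f. Since f > 0, i ≤ f. Because i = n, n ≤ f.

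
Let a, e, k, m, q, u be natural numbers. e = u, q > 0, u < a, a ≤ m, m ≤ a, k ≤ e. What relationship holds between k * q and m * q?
k * q < m * q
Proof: a ≤ m and m ≤ a, thus a = m. e = u and k ≤ e, so k ≤ u. u < a, so k < a. Since a = m, k < m. Using q > 0 and multiplying by a positive, k * q < m * q.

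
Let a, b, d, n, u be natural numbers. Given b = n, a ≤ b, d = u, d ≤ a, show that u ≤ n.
Because b = n and a ≤ b, a ≤ n. Since d ≤ a, d ≤ n. d = u, so u ≤ n.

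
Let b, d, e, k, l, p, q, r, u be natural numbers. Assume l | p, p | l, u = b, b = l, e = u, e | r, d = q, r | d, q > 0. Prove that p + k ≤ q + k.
l | p and p | l, therefore l = p. u = b and b = l, therefore u = l. e = u and e | r, therefore u | r. Since u = l, l | r. d = q and r | d, thus r | q. Since l | r, l | q. Since q > 0, l ≤ q. l = p, so p ≤ q. Then p + k ≤ q + k.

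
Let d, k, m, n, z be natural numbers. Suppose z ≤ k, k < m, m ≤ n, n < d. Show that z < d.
Since m ≤ n and n < d, m < d. k < m, so k < d. z ≤ k, so z < d.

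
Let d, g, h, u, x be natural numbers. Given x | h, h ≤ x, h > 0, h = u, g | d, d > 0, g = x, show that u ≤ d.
x | h and h > 0, thus x ≤ h. Since h ≤ x, x = h. h = u, so x = u. g = x and g | d, therefore x | d. Since x = u, u | d. Because d > 0, u ≤ d.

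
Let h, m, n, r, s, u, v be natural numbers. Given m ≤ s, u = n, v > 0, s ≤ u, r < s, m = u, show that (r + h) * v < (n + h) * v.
m = u and m ≤ s, therefore u ≤ s. s ≤ u, so s = u. u = n, so s = n. r < s, so r < n. Then r + h < n + h. Using v > 0, by multiplying by a positive, (r + h) * v < (n + h) * v.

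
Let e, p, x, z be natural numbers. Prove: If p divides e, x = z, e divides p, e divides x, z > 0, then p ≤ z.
e divides p and p divides e, therefore e = p. x = z and e divides x, hence e divides z. Because e = p, p divides z. z > 0, so p ≤ z.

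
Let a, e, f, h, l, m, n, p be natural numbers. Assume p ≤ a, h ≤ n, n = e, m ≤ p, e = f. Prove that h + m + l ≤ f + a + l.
n = e and e = f, so n = f. h ≤ n, so h ≤ f. Since m ≤ p and p ≤ a, m ≤ a. h ≤ f, so h + m ≤ f + a. Then h + m + l ≤ f + a + l.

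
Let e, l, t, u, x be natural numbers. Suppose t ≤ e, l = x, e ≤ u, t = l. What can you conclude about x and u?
x ≤ u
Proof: Because t = l and l = x, t = x. t ≤ e and e ≤ u, so t ≤ u. t = x, so x ≤ u.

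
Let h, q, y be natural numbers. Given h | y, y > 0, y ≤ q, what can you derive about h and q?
h ≤ q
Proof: Since h | y and y > 0, h ≤ y. From y ≤ q, h ≤ q.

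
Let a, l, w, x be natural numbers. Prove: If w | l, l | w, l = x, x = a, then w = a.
w | l and l | w, so w = l. Since l = x, w = x. x = a, so w = a.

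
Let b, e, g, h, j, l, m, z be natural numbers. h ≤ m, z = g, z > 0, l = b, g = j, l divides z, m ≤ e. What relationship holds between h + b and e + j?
h + b ≤ e + j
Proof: Since h ≤ m and m ≤ e, h ≤ e. From z = g and g = j, z = j. l divides z and z > 0, so l ≤ z. From l = b, b ≤ z. Because z = j, b ≤ j. h ≤ e, so h + b ≤ e + j.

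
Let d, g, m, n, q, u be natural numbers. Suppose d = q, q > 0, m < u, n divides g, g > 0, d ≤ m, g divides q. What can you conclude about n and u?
n < u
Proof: Because n divides g and g > 0, n ≤ g. g divides q and q > 0, hence g ≤ q. From n ≤ g, n ≤ q. Since d ≤ m and m < u, d < u. Since d = q, q < u. n ≤ q, so n < u.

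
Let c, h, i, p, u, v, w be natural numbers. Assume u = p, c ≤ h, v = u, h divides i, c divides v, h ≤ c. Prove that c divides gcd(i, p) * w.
From h ≤ c and c ≤ h, h = c. h divides i, so c divides i. From v = u and u = p, v = p. c divides v, so c divides p. Because c divides i, c divides gcd(i, p). Then c divides gcd(i, p) * w.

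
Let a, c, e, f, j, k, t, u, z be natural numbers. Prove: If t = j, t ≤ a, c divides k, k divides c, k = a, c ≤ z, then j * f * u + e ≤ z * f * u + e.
c divides k and k divides c, therefore c = k. Because k = a, c = a. c ≤ z, so a ≤ z. Since t ≤ a, t ≤ z. t = j, so j ≤ z. By multiplying by a non-negative, j * f ≤ z * f. By multiplying by a non-negative, j * f * u ≤ z * f * u. Then j * f * u + e ≤ z * f * u + e.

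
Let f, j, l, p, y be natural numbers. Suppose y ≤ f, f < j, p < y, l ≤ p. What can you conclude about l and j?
l < j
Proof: Because l ≤ p and p < y, l < y. y ≤ f, so l < f. Since f < j, l < j.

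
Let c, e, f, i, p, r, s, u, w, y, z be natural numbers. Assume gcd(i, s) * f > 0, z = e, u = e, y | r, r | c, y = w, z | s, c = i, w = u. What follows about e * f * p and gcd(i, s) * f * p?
e * f * p ≤ gcd(i, s) * f * p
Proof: y = w and w = u, so y = u. Since u = e, y = e. Since y | r, e | r. Because c = i and r | c, r | i. Since e | r, e | i. Because z = e and z | s, e | s. Since e | i, e | gcd(i, s). Then e * f | gcd(i, s) * f. Since gcd(i, s) * f > 0, e * f ≤ gcd(i, s) * f. Then e * f * p ≤ gcd(i, s) * f * p.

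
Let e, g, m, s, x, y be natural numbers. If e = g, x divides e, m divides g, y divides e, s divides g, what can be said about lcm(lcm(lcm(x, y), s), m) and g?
lcm(lcm(lcm(x, y), s), m) divides g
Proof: x divides e and y divides e, hence lcm(x, y) divides e. Since e = g, lcm(x, y) divides g. s divides g, so lcm(lcm(x, y), s) divides g. m divides g, so lcm(lcm(lcm(x, y), s), m) divides g.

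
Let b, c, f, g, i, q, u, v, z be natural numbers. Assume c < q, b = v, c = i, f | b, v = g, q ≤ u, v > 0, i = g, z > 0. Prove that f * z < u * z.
b = v and f | b, hence f | v. Since v > 0, f ≤ v. v = g, so f ≤ g. From c = i and c < q, i < q. Because q ≤ u, i < u. Since i = g, g < u. f ≤ g, so f < u. z > 0, so f * z < u * z.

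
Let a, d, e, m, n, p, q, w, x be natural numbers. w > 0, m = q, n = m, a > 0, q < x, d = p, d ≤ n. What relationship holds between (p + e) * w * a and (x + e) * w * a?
(p + e) * w * a < (x + e) * w * a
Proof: n = m and m = q, so n = q. From d = p and d ≤ n, p ≤ n. n = q, so p ≤ q. Since q < x, p < x. Then p + e < x + e. Since w > 0, (p + e) * w < (x + e) * w. Since a > 0, (p + e) * w * a < (x + e) * w * a.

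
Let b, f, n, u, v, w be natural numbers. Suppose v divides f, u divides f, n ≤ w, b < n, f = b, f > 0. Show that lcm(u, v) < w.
From u divides f and v divides f, lcm(u, v) divides f. From f > 0, lcm(u, v) ≤ f. f = b, so lcm(u, v) ≤ b. Since b < n and n ≤ w, b < w. Since lcm(u, v) ≤ b, lcm(u, v) < w.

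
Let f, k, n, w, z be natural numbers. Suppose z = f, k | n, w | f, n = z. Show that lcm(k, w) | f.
n = z and k | n, therefore k | z. Since z = f, k | f. w | f, so lcm(k, w) | f.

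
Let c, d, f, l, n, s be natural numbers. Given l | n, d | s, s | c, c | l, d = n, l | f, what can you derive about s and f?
s | f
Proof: d = n and d | s, thus n | s. Since l | n, l | s. s | c and c | l, so s | l. Since l | s, l = s. Because l | f, s | f.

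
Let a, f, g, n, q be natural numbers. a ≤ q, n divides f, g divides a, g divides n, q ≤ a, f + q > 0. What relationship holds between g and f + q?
g ≤ f + q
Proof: g divides n and n divides f, so g divides f. a ≤ q and q ≤ a, thus a = q. Since g divides a, g divides q. g divides f, so g divides f + q. Since f + q > 0, g ≤ f + q.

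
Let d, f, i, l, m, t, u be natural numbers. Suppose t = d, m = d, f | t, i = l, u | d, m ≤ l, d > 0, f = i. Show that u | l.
From m = d and m ≤ l, d ≤ l. f = i and i = l, hence f = l. t = d and f | t, therefore f | d. Since f = l, l | d. Since d > 0, l ≤ d. d ≤ l, so d = l. u | d, so u | l.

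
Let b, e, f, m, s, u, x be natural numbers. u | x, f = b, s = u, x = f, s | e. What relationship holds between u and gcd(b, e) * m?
u | gcd(b, e) * m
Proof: x = f and u | x, thus u | f. Since f = b, u | b. From s = u and s | e, u | e. Since u | b, u | gcd(b, e). Then u | gcd(b, e) * m.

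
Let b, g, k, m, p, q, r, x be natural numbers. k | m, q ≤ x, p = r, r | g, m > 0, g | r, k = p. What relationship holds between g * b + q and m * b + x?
g * b + q ≤ m * b + x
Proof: Since r | g and g | r, r = g. k = p and p = r, therefore k = r. Since k | m, r | m. m > 0, so r ≤ m. r = g, so g ≤ m. Then g * b ≤ m * b. Since q ≤ x, g * b + q ≤ m * b + x.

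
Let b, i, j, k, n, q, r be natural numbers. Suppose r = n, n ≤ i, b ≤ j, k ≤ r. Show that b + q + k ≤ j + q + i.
b ≤ j, thus b + q ≤ j + q. Because r = n and k ≤ r, k ≤ n. Since n ≤ i, k ≤ i. b + q ≤ j + q, so b + q + k ≤ j + q + i.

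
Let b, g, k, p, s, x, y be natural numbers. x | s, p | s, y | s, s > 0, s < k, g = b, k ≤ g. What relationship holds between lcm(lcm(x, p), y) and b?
lcm(lcm(x, p), y) < b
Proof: Since x | s and p | s, lcm(x, p) | s. Since y | s, lcm(lcm(x, p), y) | s. Since s > 0, lcm(lcm(x, p), y) ≤ s. Since g = b and k ≤ g, k ≤ b. s < k, so s < b. lcm(lcm(x, p), y) ≤ s, so lcm(lcm(x, p), y) < b.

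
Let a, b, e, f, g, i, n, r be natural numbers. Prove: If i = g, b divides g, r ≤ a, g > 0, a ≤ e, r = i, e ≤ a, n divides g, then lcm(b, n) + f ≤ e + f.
Since b divides g and n divides g, lcm(b, n) divides g. g > 0, so lcm(b, n) ≤ g. Since a ≤ e and e ≤ a, a = e. r = i and i = g, thus r = g. r ≤ a, so g ≤ a. Because a = e, g ≤ e. From lcm(b, n) ≤ g, lcm(b, n) ≤ e. Then lcm(b, n) + f ≤ e + f.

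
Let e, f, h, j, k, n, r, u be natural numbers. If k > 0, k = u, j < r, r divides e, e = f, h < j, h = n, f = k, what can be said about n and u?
n < u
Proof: From h = n and h < j, n < j. Since j < r, n < r. e = f and f = k, thus e = k. r divides e, so r divides k. k > 0, so r ≤ k. k = u, so r ≤ u. Since n < r, n < u.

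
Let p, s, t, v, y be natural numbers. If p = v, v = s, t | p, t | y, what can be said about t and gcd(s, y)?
t | gcd(s, y)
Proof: p = v and v = s, hence p = s. From t | p, t | s. Since t | y, t | gcd(s, y).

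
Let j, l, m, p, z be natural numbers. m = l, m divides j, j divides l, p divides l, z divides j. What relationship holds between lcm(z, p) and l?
lcm(z, p) divides l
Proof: Because m = l and m divides j, l divides j. j divides l, so j = l. Since z divides j, z divides l. p divides l, so lcm(z, p) divides l.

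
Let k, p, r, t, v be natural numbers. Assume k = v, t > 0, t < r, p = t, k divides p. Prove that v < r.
Since p = t and k divides p, k divides t. t > 0, so k ≤ t. From k = v, v ≤ t. t < r, so v < r.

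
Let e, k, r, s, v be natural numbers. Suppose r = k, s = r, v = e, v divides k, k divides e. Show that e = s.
s = r and r = k, so s = k. Because v = e and v divides k, e divides k. k divides e, so k = e. s = k, so s = e. Then e = s.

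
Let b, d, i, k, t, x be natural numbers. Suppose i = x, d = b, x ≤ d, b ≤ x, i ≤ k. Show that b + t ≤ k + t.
d = b and x ≤ d, thus x ≤ b. Since b ≤ x, x = b. Since i = x, i = b. Since i ≤ k, b ≤ k. Then b + t ≤ k + t.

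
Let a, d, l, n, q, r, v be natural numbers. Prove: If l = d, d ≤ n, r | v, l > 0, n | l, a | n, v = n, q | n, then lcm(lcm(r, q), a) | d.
n | l and l > 0, hence n ≤ l. l = d, so n ≤ d. d ≤ n, so n = d. v = n and r | v, therefore r | n. Since q | n, lcm(r, q) | n. Since a | n, lcm(lcm(r, q), a) | n. n = d, so lcm(lcm(r, q), a) | d.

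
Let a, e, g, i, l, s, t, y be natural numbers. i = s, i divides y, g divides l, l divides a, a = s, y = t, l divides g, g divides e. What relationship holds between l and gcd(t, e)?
l divides gcd(t, e)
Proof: a = s and l divides a, hence l divides s. Because y = t and i divides y, i divides t. i = s, so s divides t. Because l divides s, l divides t. Because g divides l and l divides g, g = l. Since g divides e, l divides e. Since l divides t, l divides gcd(t, e).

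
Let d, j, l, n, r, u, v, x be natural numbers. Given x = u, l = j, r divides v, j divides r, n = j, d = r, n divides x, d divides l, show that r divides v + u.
Since d = r and d divides l, r divides l. l = j, so r divides j. Since j divides r, j = r. n = j and n divides x, so j divides x. Since x = u, j divides u. Since j = r, r divides u. r divides v, so r divides v + u.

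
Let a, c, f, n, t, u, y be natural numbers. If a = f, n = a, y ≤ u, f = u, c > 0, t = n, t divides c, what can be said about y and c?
y ≤ c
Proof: a = f and f = u, hence a = u. Since t = n and n = a, t = a. Since t divides c, a divides c. a = u, so u divides c. Because c > 0, u ≤ c. Since y ≤ u, y ≤ c.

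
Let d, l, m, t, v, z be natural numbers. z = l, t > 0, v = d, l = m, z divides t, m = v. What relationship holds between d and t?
d ≤ t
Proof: Because l = m and m = v, l = v. v = d, so l = d. Since z = l and z divides t, l divides t. Since t > 0, l ≤ t. Because l = d, d ≤ t.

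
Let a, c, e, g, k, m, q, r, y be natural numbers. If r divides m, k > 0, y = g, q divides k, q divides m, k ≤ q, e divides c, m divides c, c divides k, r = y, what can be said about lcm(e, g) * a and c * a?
lcm(e, g) * a divides c * a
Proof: Since r = y and y = g, r = g. q divides k and k > 0, so q ≤ k. Because k ≤ q, q = k. q divides m, so k divides m. Since c divides k, c divides m. m divides c, so m = c. Since r divides m, r divides c. Since r = g, g divides c. Since e divides c, lcm(e, g) divides c. Then lcm(e, g) * a divides c * a.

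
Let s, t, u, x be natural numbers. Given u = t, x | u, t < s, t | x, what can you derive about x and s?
x < s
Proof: u = t and x | u, so x | t. From t | x, t = x. Since t < s, x < s.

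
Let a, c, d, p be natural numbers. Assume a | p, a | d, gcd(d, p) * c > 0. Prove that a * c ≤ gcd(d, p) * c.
From a | d and a | p, a | gcd(d, p). Then a * c | gcd(d, p) * c. gcd(d, p) * c > 0, so a * c ≤ gcd(d, p) * c.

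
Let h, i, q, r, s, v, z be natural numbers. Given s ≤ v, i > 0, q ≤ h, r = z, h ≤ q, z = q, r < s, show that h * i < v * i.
From q ≤ h and h ≤ q, q = h. Since z = q, z = h. Since r = z and r < s, z < s. Since s ≤ v, z < v. Since z = h, h < v. i > 0, so h * i < v * i.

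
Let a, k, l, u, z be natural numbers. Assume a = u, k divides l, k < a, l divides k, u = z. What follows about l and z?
l < z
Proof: k divides l and l divides k, therefore k = l. a = u and k < a, thus k < u. From k = l, l < u. u = z, so l < z.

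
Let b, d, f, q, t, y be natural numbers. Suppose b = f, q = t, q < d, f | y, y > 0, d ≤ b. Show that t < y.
b = f and d ≤ b, thus d ≤ f. q < d, so q < f. f | y and y > 0, hence f ≤ y. Since q < f, q < y. q = t, so t < y.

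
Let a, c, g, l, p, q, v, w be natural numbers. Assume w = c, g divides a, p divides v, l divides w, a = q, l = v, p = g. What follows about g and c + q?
g divides c + q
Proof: l = v and l divides w, hence v divides w. Since p divides v, p divides w. From w = c, p divides c. Since p = g, g divides c. a = q and g divides a, hence g divides q. g divides c, so g divides c + q.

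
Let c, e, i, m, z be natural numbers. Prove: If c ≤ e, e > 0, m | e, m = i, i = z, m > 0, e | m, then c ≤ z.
e | m and m > 0, therefore e ≤ m. Since m | e and e > 0, m ≤ e. e ≤ m, so e = m. Since m = i, e = i. i = z, so e = z. c ≤ e, so c ≤ z.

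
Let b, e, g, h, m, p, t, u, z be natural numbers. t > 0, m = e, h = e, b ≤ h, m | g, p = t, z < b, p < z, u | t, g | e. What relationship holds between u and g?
u < g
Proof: m = e and m | g, hence e | g. g | e, so e = g. From h = e, h = g. u | t and t > 0, hence u ≤ t. p < z and z < b, hence p < b. b ≤ h, so p < h. p = t, so t < h. Since u ≤ t, u < h. h = g, so u < g.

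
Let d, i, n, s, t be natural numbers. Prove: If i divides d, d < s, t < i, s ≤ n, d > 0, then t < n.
i divides d and d > 0, so i ≤ d. d < s, so i < s. Since t < i, t < s. s ≤ n, so t < n.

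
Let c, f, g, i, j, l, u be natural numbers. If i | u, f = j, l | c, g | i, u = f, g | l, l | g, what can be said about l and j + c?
l | j + c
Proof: Because g | l and l | g, g = l. g | i and i | u, so g | u. Since g = l, l | u. Since u = f, l | f. f = j, so l | j. Since l | c, l | j + c.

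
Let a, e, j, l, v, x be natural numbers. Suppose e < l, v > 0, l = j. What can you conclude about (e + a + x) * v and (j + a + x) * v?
(e + a + x) * v < (j + a + x) * v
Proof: l = j and e < l, so e < j. Then e + a < j + a. Then e + a + x < j + a + x. Since v > 0, (e + a + x) * v < (j + a + x) * v.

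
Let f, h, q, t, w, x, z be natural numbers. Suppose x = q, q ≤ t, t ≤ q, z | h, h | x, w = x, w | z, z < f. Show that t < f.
From q ≤ t and t ≤ q, q = t. Since x = q, x = t. Because z | h and h | x, z | x. w = x and w | z, so x | z. Because z | x, z = x. z < f, so x < f. x = t, so t < f.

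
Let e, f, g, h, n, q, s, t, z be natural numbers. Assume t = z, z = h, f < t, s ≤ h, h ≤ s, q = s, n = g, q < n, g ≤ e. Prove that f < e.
t = z and z = h, therefore t = h. Because f < t, f < h. Because s ≤ h and h ≤ s, s = h. n = g and q < n, so q < g. q = s, so s < g. Since g ≤ e, s < e. Since s = h, h < e. Since f < h, f < e.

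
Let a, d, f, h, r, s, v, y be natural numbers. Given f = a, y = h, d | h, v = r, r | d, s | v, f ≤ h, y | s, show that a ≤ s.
y = h and y | s, therefore h | s. v = r and s | v, thus s | r. r | d, so s | d. Because d | h, s | h. Because h | s, h = s. f = a and f ≤ h, therefore a ≤ h. Since h = s, a ≤ s.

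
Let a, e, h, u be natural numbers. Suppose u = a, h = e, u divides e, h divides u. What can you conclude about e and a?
e = a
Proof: h = e and h divides u, thus e divides u. Since u divides e, e = u. Since u = a, e = a.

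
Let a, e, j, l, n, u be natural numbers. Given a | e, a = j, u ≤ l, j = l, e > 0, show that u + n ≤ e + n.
From a = j and a | e, j | e. e > 0, so j ≤ e. Since j = l, l ≤ e. Since u ≤ l, u ≤ e. Then u + n ≤ e + n.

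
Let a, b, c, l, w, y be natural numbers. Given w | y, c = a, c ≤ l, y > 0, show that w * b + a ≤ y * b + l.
w | y and y > 0, therefore w ≤ y. Then w * b ≤ y * b. c = a and c ≤ l, hence a ≤ l. w * b ≤ y * b, so w * b + a ≤ y * b + l.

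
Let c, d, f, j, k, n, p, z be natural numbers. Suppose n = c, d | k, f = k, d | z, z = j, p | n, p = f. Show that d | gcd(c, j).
p = f and f = k, so p = k. Since p | n, k | n. Because d | k, d | n. Since n = c, d | c. z = j and d | z, so d | j. Since d | c, d | gcd(c, j).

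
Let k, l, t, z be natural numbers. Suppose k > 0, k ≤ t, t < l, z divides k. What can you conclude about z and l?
z < l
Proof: z divides k and k > 0, so z ≤ k. From k ≤ t and t < l, k < l. Since z ≤ k, z < l.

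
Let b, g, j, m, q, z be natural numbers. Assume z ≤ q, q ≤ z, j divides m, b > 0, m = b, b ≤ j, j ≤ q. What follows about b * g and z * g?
b * g ≤ z * g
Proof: From m = b and j divides m, j divides b. Because b > 0, j ≤ b. b ≤ j, so j = b. Because q ≤ z and z ≤ q, q = z. From j ≤ q, j ≤ z. Since j = b, b ≤ z. By multiplying by a non-negative, b * g ≤ z * g.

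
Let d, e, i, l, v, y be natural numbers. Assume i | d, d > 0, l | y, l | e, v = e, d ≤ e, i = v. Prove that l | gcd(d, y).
From i | d and d > 0, i ≤ d. Since i = v, v ≤ d. v = e, so e ≤ d. d ≤ e, so e = d. l | e, so l | d. Since l | y, l | gcd(d, y).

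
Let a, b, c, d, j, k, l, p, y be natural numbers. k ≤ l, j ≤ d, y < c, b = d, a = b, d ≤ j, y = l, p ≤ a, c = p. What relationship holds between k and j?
k < j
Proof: a = b and b = d, thus a = d. d ≤ j and j ≤ d, therefore d = j. a = d, so a = j. c = p and y < c, hence y < p. Since y = l, l < p. Since p ≤ a, l < a. k ≤ l, so k < a. a = j, so k < j.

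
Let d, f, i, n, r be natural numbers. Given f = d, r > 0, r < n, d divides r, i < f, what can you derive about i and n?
i < n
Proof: f = d and i < f, therefore i < d. d divides r and r > 0, therefore d ≤ r. Since r < n, d < n. Since i < d, i < n.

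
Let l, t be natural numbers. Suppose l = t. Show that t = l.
Because l = t, by symmetry, t = l.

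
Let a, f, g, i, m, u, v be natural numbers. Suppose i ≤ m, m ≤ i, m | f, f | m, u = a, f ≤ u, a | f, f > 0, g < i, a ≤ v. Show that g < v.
i ≤ m and m ≤ i, thus i = m. m | f and f | m, hence m = f. Since i = m, i = f. Because u = a and f ≤ u, f ≤ a. Since a | f and f > 0, a ≤ f. Because f ≤ a, f = a. i = f, so i = a. g < i, so g < a. Since a ≤ v, g < v.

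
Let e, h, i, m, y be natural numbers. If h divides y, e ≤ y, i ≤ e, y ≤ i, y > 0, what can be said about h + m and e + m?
h + m ≤ e + m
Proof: y ≤ i and i ≤ e, hence y ≤ e. Since e ≤ y, y = e. h divides y and y > 0, thus h ≤ y. y = e, so h ≤ e. Then h + m ≤ e + m.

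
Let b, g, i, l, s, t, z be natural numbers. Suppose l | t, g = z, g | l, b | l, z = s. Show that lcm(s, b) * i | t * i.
g = z and z = s, hence g = s. Since g | l, s | l. b | l, so lcm(s, b) | l. l | t, so lcm(s, b) | t. Then lcm(s, b) * i | t * i.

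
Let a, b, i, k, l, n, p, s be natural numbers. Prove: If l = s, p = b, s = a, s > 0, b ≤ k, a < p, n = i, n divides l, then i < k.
l = s and n divides l, therefore n divides s. s > 0, so n ≤ s. Since n = i, i ≤ s. s = a, so i ≤ a. a < p, so i < p. Since p = b, i < b. Since b ≤ k, i < k.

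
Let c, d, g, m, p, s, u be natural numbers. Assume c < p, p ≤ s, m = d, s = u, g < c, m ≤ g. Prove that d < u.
Because g < c and c < p, g < p. m ≤ g, so m < p. Since m = d, d < p. s = u and p ≤ s, so p ≤ u. Since d < p, d < u.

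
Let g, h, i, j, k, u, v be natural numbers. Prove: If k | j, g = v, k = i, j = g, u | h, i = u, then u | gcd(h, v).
From k = i and i = u, k = u. j = g and k | j, therefore k | g. k = u, so u | g. g = v, so u | v. Since u | h, u | gcd(h, v).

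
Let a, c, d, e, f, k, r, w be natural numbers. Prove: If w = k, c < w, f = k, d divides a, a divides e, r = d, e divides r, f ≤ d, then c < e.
Because w = k and c < w, c < k. Because d divides a and a divides e, d divides e. r = d and e divides r, hence e divides d. From d divides e, d = e. f ≤ d, so f ≤ e. Since f = k, k ≤ e. c < k, so c < e.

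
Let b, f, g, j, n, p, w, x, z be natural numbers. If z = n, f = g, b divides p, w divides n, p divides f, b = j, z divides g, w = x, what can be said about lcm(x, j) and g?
lcm(x, j) divides g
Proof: Because w = x and w divides n, x divides n. Because z = n and z divides g, n divides g. x divides n, so x divides g. Since f = g and p divides f, p divides g. b divides p, so b divides g. Since b = j, j divides g. x divides g, so lcm(x, j) divides g.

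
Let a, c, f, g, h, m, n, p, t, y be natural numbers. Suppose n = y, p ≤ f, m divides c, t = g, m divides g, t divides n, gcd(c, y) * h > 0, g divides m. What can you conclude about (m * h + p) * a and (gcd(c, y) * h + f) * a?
(m * h + p) * a ≤ (gcd(c, y) * h + f) * a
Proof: From g divides m and m divides g, g = m. Since t = g, t = m. n = y and t divides n, so t divides y. t = m, so m divides y. m divides c, so m divides gcd(c, y). Then m * h divides gcd(c, y) * h. Since gcd(c, y) * h > 0, m * h ≤ gcd(c, y) * h. Since p ≤ f, m * h + p ≤ gcd(c, y) * h + f. By multiplying by a non-negative, (m * h + p) * a ≤ (gcd(c, y) * h + f) * a.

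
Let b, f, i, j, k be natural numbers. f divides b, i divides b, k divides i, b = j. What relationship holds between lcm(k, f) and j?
lcm(k, f) divides j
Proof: k divides i and i divides b, hence k divides b. f divides b, so lcm(k, f) divides b. Since b = j, lcm(k, f) divides j.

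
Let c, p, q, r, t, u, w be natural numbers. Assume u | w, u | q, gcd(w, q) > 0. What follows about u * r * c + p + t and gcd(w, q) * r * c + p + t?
u * r * c + p + t ≤ gcd(w, q) * r * c + p + t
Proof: Because u | w and u | q, u | gcd(w, q). From gcd(w, q) > 0, u ≤ gcd(w, q). Then u * r ≤ gcd(w, q) * r. Then u * r * c ≤ gcd(w, q) * r * c. Then u * r * c + p ≤ gcd(w, q) * r * c + p. Then u * r * c + p + t ≤ gcd(w, q) * r * c + p + t.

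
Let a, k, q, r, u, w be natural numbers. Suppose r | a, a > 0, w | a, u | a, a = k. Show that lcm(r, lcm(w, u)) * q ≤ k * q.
Since w | a and u | a, lcm(w, u) | a. Since r | a, lcm(r, lcm(w, u)) | a. a > 0, so lcm(r, lcm(w, u)) ≤ a. Since a = k, lcm(r, lcm(w, u)) ≤ k. Then lcm(r, lcm(w, u)) * q ≤ k * q.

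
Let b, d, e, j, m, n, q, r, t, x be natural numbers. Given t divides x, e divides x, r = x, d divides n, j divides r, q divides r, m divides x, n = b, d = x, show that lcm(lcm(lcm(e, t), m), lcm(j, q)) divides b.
From e divides x and t divides x, lcm(e, t) divides x. Because m divides x, lcm(lcm(e, t), m) divides x. j divides r and q divides r, hence lcm(j, q) divides r. r = x, so lcm(j, q) divides x. Because lcm(lcm(e, t), m) divides x, lcm(lcm(lcm(e, t), m), lcm(j, q)) divides x. n = b and d divides n, thus d divides b. From d = x, x divides b. lcm(lcm(lcm(e, t), m), lcm(j, q)) divides x, so lcm(lcm(lcm(e, t), m), lcm(j, q)) divides b.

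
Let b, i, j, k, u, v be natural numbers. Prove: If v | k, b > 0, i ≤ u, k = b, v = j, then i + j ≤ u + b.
k = b and v | k, therefore v | b. Since v = j, j | b. Since b > 0, j ≤ b. Because i ≤ u, i + j ≤ u + b.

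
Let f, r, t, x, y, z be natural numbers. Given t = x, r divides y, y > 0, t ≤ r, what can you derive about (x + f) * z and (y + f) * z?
(x + f) * z ≤ (y + f) * z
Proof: From t = x and t ≤ r, x ≤ r. r divides y and y > 0, so r ≤ y. From x ≤ r, x ≤ y. Then x + f ≤ y + f. By multiplying by a non-negative, (x + f) * z ≤ (y + f) * z.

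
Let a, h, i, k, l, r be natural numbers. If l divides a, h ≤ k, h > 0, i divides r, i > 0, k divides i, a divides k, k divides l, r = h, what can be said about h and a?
h = a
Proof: k divides i and i > 0, hence k ≤ i. r = h and i divides r, therefore i divides h. Because h > 0, i ≤ h. From k ≤ i, k ≤ h. Since h ≤ k, h = k. Because k divides l and l divides a, k divides a. a divides k, so k = a. h = k, so h = a.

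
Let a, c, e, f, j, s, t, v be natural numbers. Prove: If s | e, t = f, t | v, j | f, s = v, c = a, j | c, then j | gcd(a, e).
From c = a and j | c, j | a. t = f and t | v, so f | v. Since j | f, j | v. Since s = v and s | e, v | e. j | v, so j | e. Since j | a, j | gcd(a, e).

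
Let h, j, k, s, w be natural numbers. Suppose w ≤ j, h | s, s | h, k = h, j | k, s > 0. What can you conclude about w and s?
w ≤ s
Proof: From h | s and s | h, h = s. From k = h and j | k, j | h. h = s, so j | s. s > 0, so j ≤ s. Since w ≤ j, w ≤ s.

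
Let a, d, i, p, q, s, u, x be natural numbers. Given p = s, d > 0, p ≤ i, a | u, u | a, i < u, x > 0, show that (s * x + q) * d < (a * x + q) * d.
u | a and a | u, therefore u = a. p = s and p ≤ i, hence s ≤ i. Since i < u, s < u. Since u = a, s < a. Because x > 0, s * x < a * x. Then s * x + q < a * x + q. Since d > 0, (s * x + q) * d < (a * x + q) * d.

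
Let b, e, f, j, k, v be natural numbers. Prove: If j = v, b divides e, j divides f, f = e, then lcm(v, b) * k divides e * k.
Because f = e and j divides f, j divides e. j = v, so v divides e. b divides e, so lcm(v, b) divides e. Then lcm(v, b) * k divides e * k.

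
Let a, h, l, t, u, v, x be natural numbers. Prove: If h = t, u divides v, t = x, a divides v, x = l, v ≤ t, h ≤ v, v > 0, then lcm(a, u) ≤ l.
h = t and h ≤ v, thus t ≤ v. v ≤ t, so v = t. Since t = x, v = x. x = l, so v = l. Since a divides v and u divides v, lcm(a, u) divides v. v > 0, so lcm(a, u) ≤ v. v = l, so lcm(a, u) ≤ l.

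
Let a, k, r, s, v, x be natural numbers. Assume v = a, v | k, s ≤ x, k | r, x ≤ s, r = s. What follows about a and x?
a | x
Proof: s ≤ x and x ≤ s, hence s = x. From r = s and k | r, k | s. Since v | k, v | s. s = x, so v | x. From v = a, a | x.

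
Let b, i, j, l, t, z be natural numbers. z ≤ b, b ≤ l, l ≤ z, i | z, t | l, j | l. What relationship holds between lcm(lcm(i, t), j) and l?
lcm(lcm(i, t), j) | l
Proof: z ≤ b and b ≤ l, hence z ≤ l. Since l ≤ z, z = l. Since i | z, i | l. Since t | l, lcm(i, t) | l. j | l, so lcm(lcm(i, t), j) | l.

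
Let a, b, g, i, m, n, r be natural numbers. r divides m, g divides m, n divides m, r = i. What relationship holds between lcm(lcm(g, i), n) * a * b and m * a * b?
lcm(lcm(g, i), n) * a * b divides m * a * b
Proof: From r = i and r divides m, i divides m. Since g divides m, lcm(g, i) divides m. Since n divides m, lcm(lcm(g, i), n) divides m. Then lcm(lcm(g, i), n) * a divides m * a. Then lcm(lcm(g, i), n) * a * b divides m * a * b.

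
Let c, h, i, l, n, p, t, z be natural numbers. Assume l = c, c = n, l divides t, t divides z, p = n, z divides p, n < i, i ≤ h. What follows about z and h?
z < h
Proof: Since l = c and c = n, l = n. Since l divides t, n divides t. t divides z, so n divides z. Because p = n and z divides p, z divides n. Since n divides z, n = z. n < i and i ≤ h, so n < h. Since n = z, z < h.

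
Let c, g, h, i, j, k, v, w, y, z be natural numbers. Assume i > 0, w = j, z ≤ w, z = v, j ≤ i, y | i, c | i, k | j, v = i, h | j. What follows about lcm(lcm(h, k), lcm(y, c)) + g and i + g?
lcm(lcm(h, k), lcm(y, c)) + g ≤ i + g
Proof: Since z = v and v = i, z = i. w = j and z ≤ w, thus z ≤ j. z = i, so i ≤ j. j ≤ i, so j = i. Since h | j and k | j, lcm(h, k) | j. Because j = i, lcm(h, k) | i. y | i and c | i, therefore lcm(y, c) | i. lcm(h, k) | i, so lcm(lcm(h, k), lcm(y, c)) | i. i > 0, so lcm(lcm(h, k), lcm(y, c)) ≤ i. Then lcm(lcm(h, k), lcm(y, c)) + g ≤ i + g.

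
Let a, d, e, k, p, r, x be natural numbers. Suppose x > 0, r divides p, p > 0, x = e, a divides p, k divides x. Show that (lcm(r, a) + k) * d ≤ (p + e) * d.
r divides p and a divides p, so lcm(r, a) divides p. p > 0, so lcm(r, a) ≤ p. k divides x and x > 0, so k ≤ x. Since x = e, k ≤ e. lcm(r, a) ≤ p, so lcm(r, a) + k ≤ p + e. By multiplying by a non-negative, (lcm(r, a) + k) * d ≤ (p + e) * d.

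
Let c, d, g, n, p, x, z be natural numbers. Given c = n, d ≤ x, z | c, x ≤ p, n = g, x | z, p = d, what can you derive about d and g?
d | g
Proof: p = d and x ≤ p, therefore x ≤ d. d ≤ x, so x = d. Since x | z, d | z. c = n and z | c, therefore z | n. Since n = g, z | g. d | z, so d | g.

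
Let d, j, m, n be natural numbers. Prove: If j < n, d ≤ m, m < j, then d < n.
From d ≤ m and m < j, d < j. From j < n, d < n.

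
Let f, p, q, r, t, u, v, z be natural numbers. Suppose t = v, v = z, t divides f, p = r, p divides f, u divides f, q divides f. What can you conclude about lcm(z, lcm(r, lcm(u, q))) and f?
lcm(z, lcm(r, lcm(u, q))) divides f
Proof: t = v and v = z, thus t = z. Because t divides f, z divides f. From p = r and p divides f, r divides f. u divides f and q divides f, so lcm(u, q) divides f. Since r divides f, lcm(r, lcm(u, q)) divides f. z divides f, so lcm(z, lcm(r, lcm(u, q))) divides f.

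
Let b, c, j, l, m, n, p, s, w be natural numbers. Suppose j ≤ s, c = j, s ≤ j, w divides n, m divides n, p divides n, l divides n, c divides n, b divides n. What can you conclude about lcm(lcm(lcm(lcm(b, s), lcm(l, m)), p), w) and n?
lcm(lcm(lcm(lcm(b, s), lcm(l, m)), p), w) divides n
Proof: j ≤ s and s ≤ j, so j = s. Since c = j, c = s. c divides n, so s divides n. From b divides n, lcm(b, s) divides n. l divides n and m divides n, thus lcm(l, m) divides n. lcm(b, s) divides n, so lcm(lcm(b, s), lcm(l, m)) divides n. p divides n, so lcm(lcm(lcm(b, s), lcm(l, m)), p) divides n. Since w divides n, lcm(lcm(lcm(lcm(b, s), lcm(l, m)), p), w) divides n.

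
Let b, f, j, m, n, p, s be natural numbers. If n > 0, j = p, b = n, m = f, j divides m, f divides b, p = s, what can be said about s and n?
s ≤ n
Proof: From m = f and j divides m, j divides f. j = p, so p divides f. From f divides b, p divides b. Since b = n, p divides n. p = s, so s divides n. Since n > 0, s ≤ n.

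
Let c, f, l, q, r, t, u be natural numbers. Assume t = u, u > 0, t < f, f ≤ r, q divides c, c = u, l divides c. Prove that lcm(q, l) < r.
q divides c and l divides c, hence lcm(q, l) divides c. c = u, so lcm(q, l) divides u. Since u > 0, lcm(q, l) ≤ u. t = u and t < f, therefore u < f. Because lcm(q, l) ≤ u, lcm(q, l) < f. f ≤ r, so lcm(q, l) < r.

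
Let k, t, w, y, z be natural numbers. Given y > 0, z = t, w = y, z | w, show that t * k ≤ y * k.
w = y and z | w, therefore z | y. From y > 0, z ≤ y. z = t, so t ≤ y. Then t * k ≤ y * k.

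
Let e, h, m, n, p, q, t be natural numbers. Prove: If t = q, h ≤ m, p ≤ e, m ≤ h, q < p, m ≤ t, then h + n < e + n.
From m ≤ h and h ≤ m, m = h. Since m ≤ t, h ≤ t. Since t = q, h ≤ q. q < p and p ≤ e, so q < e. Since h ≤ q, h < e. Then h + n < e + n.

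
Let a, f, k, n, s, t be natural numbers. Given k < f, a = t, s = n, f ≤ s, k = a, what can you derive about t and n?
t < n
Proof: Because k = a and k < f, a < f. Since a = t, t < f. Because s = n and f ≤ s, f ≤ n. Since t < f, t < n.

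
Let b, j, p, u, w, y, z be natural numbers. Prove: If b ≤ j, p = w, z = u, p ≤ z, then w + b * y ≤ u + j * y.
z = u and p ≤ z, so p ≤ u. p = w, so w ≤ u. b ≤ j. By multiplying by a non-negative, b * y ≤ j * y. w ≤ u, so w + b * y ≤ u + j * y.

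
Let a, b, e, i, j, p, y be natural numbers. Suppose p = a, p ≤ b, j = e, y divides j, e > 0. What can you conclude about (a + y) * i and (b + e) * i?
(a + y) * i ≤ (b + e) * i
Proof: Because p = a and p ≤ b, a ≤ b. From j = e and y divides j, y divides e. From e > 0, y ≤ e. a ≤ b, so a + y ≤ b + e. By multiplying by a non-negative, (a + y) * i ≤ (b + e) * i.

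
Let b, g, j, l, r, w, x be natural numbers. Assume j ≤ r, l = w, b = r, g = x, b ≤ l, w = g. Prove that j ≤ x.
l = w and w = g, thus l = g. g = x, so l = x. b ≤ l, so b ≤ x. b = r, so r ≤ x. j ≤ r, so j ≤ x.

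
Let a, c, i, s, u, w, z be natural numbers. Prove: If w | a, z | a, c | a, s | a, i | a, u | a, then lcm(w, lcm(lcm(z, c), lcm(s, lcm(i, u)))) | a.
z | a and c | a, so lcm(z, c) | a. i | a and u | a, therefore lcm(i, u) | a. Since s | a, lcm(s, lcm(i, u)) | a. Since lcm(z, c) | a, lcm(lcm(z, c), lcm(s, lcm(i, u))) | a. w | a, so lcm(w, lcm(lcm(z, c), lcm(s, lcm(i, u)))) | a.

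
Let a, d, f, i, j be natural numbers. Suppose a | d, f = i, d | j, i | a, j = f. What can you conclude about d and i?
d = i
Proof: From i | a and a | d, i | d. Because j = f and f = i, j = i. Because d | j, d | i. Because i | d, i = d. Then d = i.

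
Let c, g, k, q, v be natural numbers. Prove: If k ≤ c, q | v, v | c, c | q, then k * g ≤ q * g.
Since q | v and v | c, q | c. c | q, so c = q. k ≤ c, so k ≤ q. Then k * g ≤ q * g.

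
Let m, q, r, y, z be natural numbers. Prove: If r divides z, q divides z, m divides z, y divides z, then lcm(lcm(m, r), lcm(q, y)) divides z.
Since m divides z and r divides z, lcm(m, r) divides z. From q divides z and y divides z, lcm(q, y) divides z. lcm(m, r) divides z, so lcm(lcm(m, r), lcm(q, y)) divides z.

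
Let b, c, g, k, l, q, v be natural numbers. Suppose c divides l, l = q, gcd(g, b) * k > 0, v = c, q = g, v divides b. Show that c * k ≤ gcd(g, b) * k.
Since l = q and c divides l, c divides q. Because q = g, c divides g. Since v = c and v divides b, c divides b. Since c divides g, c divides gcd(g, b). Then c * k divides gcd(g, b) * k. gcd(g, b) * k > 0, so c * k ≤ gcd(g, b) * k.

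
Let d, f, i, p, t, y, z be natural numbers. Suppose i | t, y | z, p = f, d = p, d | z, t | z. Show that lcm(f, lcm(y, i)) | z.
d = p and d | z, hence p | z. p = f, so f | z. Since i | t and t | z, i | z. Since y | z, lcm(y, i) | z. Since f | z, lcm(f, lcm(y, i)) | z.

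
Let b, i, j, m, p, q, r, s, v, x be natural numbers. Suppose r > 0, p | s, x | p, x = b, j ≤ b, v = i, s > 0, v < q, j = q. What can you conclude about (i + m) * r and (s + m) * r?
(i + m) * r < (s + m) * r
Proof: v = i and v < q, so i < q. j = q and j ≤ b, so q ≤ b. Since i < q, i < b. Since x | p and p | s, x | s. Since x = b, b | s. Since s > 0, b ≤ s. Since i < b, i < s. Then i + m < s + m. r > 0, so (i + m) * r < (s + m) * r.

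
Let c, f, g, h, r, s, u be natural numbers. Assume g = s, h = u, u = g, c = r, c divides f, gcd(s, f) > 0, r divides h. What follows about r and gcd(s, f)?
r ≤ gcd(s, f)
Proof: u = g and g = s, thus u = s. From h = u and r divides h, r divides u. Since u = s, r divides s. From c = r and c divides f, r divides f. Since r divides s, r divides gcd(s, f). Because gcd(s, f) > 0, r ≤ gcd(s, f).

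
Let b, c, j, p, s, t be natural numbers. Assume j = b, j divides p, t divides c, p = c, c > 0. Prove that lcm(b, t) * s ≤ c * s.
j = b and j divides p, so b divides p. Since p = c, b divides c. Since t divides c, lcm(b, t) divides c. c > 0, so lcm(b, t) ≤ c. By multiplying by a non-negative, lcm(b, t) * s ≤ c * s.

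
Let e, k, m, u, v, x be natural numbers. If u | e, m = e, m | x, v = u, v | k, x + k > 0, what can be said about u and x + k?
u ≤ x + k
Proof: From m = e and m | x, e | x. u | e, so u | x. v = u and v | k, hence u | k. u | x, so u | x + k. x + k > 0, so u ≤ x + k.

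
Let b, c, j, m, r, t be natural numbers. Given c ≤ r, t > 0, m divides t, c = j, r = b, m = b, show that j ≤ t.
r = b and c ≤ r, thus c ≤ b. Since m = b and m divides t, b divides t. t > 0, so b ≤ t. c ≤ b, so c ≤ t. From c = j, j ≤ t.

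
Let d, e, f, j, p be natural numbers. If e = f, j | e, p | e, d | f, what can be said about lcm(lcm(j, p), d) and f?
lcm(lcm(j, p), d) | f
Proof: Because j | e and p | e, lcm(j, p) | e. Since e = f, lcm(j, p) | f. Since d | f, lcm(lcm(j, p), d) | f.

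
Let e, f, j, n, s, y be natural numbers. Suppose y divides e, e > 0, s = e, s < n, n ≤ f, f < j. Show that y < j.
Because y divides e and e > 0, y ≤ e. s < n and n ≤ f, hence s < f. Because f < j, s < j. From s = e, e < j. y ≤ e, so y < j.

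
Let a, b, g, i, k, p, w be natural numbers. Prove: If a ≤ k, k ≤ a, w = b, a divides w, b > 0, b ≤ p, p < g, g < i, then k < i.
From a ≤ k and k ≤ a, a = k. w = b and a divides w, therefore a divides b. b > 0, so a ≤ b. Since a = k, k ≤ b. From b ≤ p, k ≤ p. Since p < g and g < i, p < i. k ≤ p, so k < i.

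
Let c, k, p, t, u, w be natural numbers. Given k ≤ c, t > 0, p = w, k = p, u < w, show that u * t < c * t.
k = p and p = w, thus k = w. k ≤ c, so w ≤ c. Since u < w, u < c. t > 0, so u * t < c * t.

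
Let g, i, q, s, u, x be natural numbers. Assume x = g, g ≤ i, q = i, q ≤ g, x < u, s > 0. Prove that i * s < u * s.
q = i and q ≤ g, thus i ≤ g. g ≤ i, so g = i. Since x = g, x = i. Since x < u, i < u. s > 0, so i * s < u * s.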